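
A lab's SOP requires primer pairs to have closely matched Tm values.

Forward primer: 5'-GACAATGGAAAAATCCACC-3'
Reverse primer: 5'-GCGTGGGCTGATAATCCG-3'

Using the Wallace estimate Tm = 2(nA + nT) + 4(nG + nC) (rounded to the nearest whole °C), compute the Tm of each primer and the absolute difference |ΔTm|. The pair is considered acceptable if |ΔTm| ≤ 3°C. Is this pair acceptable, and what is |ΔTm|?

Forward: A=9 T=2 G=3 C=5 → Tm = 2·11 + 4·8 = 54°C.
Reverse: A=3 T=4 G=7 C=4 → Tm = 2·7 + 4·11 = 58°C.
|ΔTm| = |54 − 58| = 4°C, > 3°C.

|ΔTm| = 4°C; the pair is not acceptable.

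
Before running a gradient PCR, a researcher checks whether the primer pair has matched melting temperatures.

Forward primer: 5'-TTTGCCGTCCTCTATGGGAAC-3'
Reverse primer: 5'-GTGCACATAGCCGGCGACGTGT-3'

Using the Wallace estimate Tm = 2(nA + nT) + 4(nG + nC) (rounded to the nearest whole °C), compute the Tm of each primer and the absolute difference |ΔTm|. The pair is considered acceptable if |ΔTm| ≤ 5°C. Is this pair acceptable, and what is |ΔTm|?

Forward: A=3 T=7 G=5 C=6 → Tm = 2·10 + 4·11 = 64°C.
Reverse: A=4 T=4 G=8 C=6 → Tm = 2·8 + 4·14 = 72°C.
|ΔTm| = |64 − 72| = 8°C, > 5°C.

|ΔTm| = 8°C; the pair is not acceptable.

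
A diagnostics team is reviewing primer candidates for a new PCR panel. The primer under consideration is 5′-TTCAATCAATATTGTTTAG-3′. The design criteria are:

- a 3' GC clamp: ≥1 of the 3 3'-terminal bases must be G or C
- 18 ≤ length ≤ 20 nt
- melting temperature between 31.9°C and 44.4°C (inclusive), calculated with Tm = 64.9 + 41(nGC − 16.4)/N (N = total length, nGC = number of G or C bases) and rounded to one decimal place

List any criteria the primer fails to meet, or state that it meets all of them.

Base counts: A=6, T=9, G=2, C=2 (length 19).
GC clamp: 3' end TAG has 1 G/C ✓
length: length 19 ✓
Tm: Tm = 64.9 + 41·(4 − 16.4)/19 = 38.1°C ✓

Meets all criteria.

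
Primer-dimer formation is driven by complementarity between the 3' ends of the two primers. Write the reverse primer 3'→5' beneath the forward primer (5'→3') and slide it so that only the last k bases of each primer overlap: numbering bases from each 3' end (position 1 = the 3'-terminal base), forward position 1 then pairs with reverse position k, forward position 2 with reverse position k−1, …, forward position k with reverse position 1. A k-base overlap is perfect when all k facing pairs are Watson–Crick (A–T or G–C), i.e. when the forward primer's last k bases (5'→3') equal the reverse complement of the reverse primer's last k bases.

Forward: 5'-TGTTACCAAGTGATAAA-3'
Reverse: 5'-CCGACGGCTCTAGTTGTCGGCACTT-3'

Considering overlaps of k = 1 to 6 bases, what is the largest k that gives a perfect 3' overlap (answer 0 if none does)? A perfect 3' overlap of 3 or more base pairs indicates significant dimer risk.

Last 6 bases (5'→3') — forward …GATAAA, reverse …GCACTT.
Reverse complement of the reverse primer's last 6 bases: AAGTGC; its first k bases are the reverse complement of the reverse primer's last k bases, so a perfect k-base overlap needs the forward primer's last k bases to equal them.
Comparing (forward last k vs required): k=1: A vs A ✓; k=2: AA vs AA ✓; k=3: AAA vs AAG ✗; k=4: TAAA vs AAGT ✗; k=5: ATAAA vs AAGTG ✗; k=6: GATAAA vs AAGTGC ✗.
Perfect overlaps at k = 1, 2; the largest is 2.

Longest perfect overlap: 2 complementary base pairs; below the dimer-risk threshold (threshold 3).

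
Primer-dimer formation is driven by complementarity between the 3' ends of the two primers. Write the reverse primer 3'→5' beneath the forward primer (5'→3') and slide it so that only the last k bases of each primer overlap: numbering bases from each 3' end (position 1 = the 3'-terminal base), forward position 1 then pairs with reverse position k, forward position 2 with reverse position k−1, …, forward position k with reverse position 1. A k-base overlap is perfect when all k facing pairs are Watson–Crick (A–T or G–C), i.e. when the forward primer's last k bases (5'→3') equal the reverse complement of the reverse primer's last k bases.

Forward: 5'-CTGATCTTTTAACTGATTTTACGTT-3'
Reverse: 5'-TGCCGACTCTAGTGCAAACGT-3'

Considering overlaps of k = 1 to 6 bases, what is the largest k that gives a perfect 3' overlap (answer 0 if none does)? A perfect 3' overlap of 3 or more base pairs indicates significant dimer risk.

Last 6 bases (5'→3') — forward …TACGTT, reverse …AAACGT.
Reverse complement of the reverse primer's last 6 bases: ACGTTT; its first k bases are the reverse complement of the reverse primer's last k bases, so a perfect k-base overlap needs the forward primer's last k bases to equal them.
Comparing (forward last k vs required): k=1: T vs A ✗; k=2: TT vs AC ✗; k=3: GTT vs ACG ✗; k=4: CGTT vs ACGT ✗; k=5: ACGTT vs ACGTT ✓; k=6: TACGTT vs ACGTTT ✗.
Only k = 5 is perfect, so the longest perfect 3' overlap is 5.

Longest perfect overlap: 5 complementary base pairs; significant dimer risk (threshold 3).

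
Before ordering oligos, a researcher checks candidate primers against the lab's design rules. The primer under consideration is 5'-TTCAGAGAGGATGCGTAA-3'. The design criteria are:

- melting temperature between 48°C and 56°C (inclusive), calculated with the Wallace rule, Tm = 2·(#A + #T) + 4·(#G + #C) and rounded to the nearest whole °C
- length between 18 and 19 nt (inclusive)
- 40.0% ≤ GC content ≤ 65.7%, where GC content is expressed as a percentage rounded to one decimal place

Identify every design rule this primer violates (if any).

Base counts: A=6, T=4, G=6, C=2 (length 18).
Tm: Tm = 2·10 + 4·8 = 52°C ✓
length: length 18 ✓
GC content: GC 8/18 = 44.4% ✓

Meets all criteria.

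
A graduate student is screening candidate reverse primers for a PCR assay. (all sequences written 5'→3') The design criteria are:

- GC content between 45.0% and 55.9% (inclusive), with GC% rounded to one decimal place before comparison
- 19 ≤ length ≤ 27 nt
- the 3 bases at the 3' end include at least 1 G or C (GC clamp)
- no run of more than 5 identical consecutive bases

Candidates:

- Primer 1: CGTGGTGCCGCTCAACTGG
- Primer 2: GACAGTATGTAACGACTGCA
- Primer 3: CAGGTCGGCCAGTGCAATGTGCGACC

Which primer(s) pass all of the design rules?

Primer 1 (19 nt, A=2 T=4 G=7 C=6): GC 13/19 = 68.4%, outside 45.0–55.9% ✗; length 19 ✓; 3' end TGG has 2 G/C ✓; longest run = 2 ✓ — fails.
Primer 2 (20 nt, A=7 T=4 G=5 C=4): GC 9/20 = 45.0% ✓; length 20 ✓; 3' end GCA has 2 G/C ✓; longest run = 2 ✓ — passes.
Primer 3 (26 nt, A=5 T=4 G=9 C=8): GC 17/26 = 65.4%, outside 45.0–55.9% ✗; length 26 ✓; 3' end ACC has 2 G/C ✓; longest run = 2 ✓ — fails.

Primer 2 only.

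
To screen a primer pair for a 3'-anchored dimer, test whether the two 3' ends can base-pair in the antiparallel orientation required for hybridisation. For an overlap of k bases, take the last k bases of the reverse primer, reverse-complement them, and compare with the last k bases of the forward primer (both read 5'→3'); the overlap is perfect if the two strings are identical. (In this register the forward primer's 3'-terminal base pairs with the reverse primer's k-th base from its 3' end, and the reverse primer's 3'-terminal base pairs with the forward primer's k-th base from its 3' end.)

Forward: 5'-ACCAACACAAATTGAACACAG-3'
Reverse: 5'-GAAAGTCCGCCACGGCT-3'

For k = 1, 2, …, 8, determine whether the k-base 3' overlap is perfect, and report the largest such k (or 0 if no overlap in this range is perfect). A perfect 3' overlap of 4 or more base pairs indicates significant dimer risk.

Longest perfect overlap: 2 complementary base pairs; below the dimer-risk threshold (threshold 4).

Last 8 bases (5'→3') — forward …GAACACAG, reverse …CCACGGCT.
Reverse complement of the reverse primer's last 8 bases: AGCCGTGG; its first k bases are the reverse complement of the reverse primer's last k bases, so a perfect k-base overlap needs the forward primer's last k bases to equal them.
Comparing (forward last k vs required): k=1: G vs A ✗; k=2: AG vs AG ✓; k=3: CAG vs AGC ✗; k=4: ACAG vs AGCC ✗; k=5: CACAG vs AGCCG ✗; k=6: ACACAG vs AGCCGT ✗; k=7: AACACAG vs AGCCGTG ✗; k=8: GAACACAG vs AGCCGTGG ✗.
Only k = 2 is perfect, so the longest perfect 3' overlap is 2.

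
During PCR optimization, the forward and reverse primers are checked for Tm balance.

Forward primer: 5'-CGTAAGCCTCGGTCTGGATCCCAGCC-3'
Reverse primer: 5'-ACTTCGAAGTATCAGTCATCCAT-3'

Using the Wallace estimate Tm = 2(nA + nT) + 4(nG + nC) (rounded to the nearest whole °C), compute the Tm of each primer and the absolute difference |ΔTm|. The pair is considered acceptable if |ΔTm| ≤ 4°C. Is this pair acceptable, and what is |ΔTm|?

Forward: A=4 T=5 G=7 C=10 → Tm = 2·9 + 4·17 = 86°C.
Reverse: A=7 T=7 G=3 C=6 → Tm = 2·14 + 4·9 = 64°C.
|ΔTm| = |86 − 64| = 22°C, > 4°C.

|ΔTm| = 22°C; the pair is not acceptable.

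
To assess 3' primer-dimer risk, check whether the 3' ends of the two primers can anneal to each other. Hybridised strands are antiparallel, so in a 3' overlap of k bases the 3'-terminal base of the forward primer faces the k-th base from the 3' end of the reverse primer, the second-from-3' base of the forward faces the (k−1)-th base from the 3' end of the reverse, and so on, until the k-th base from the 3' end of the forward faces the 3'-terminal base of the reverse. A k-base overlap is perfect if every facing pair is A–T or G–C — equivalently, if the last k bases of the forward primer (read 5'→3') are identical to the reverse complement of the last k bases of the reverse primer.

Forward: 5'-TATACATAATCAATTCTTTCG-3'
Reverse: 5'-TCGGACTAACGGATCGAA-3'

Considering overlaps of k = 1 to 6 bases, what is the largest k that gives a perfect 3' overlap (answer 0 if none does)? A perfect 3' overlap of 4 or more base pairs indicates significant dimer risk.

Longest perfect overlap: 4 complementary base pairs; significant dimer risk (threshold 4).

Last 6 bases (5'→3') — forward …CTTTCG, reverse …ATCGAA.
Reverse complement of the reverse primer's last 6 bases: TTCGAT; its first k bases are the reverse complement of the reverse primer's last k bases, so a perfect k-base overlap needs the forward primer's last k bases to equal them.
Comparing (forward last k vs required): k=1: G vs T ✗; k=2: CG vs TT ✗; k=3: TCG vs TTC ✗; k=4: TTCG vs TTCG ✓; k=5: TTTCG vs TTCGA ✗; k=6: CTTTCG vs TTCGAT ✗.
Only k = 4 is perfect, so the longest perfect 3' overlap is 4.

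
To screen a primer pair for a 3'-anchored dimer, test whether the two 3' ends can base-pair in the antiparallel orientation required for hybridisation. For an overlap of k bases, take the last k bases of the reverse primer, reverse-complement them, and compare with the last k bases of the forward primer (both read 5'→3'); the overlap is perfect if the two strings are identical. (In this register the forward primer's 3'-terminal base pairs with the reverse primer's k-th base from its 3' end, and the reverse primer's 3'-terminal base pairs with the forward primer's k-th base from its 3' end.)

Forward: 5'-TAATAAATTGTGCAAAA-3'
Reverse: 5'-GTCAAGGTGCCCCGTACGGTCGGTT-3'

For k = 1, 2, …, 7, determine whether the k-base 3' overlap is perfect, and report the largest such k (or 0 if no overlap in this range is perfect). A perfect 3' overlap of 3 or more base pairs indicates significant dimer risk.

Longest perfect overlap: 2 complementary base pairs; below the dimer-risk threshold (threshold 3).

Last 7 bases (5'→3') — forward …TGCAAAA, reverse …GTCGGTT.
Reverse complement of the reverse primer's last 7 bases: AACCGAC; its first k bases are the reverse complement of the reverse primer's last k bases, so a perfect k-base overlap needs the forward primer's last k bases to equal them.
Comparing (forward last k vs required): k=1: A vs A ✓; k=2: AA vs AA ✓; k=3: AAA vs AAC ✗; k=4: AAAA vs AACC ✗; k=5: CAAAA vs AACCG ✗; k=6: GCAAAA vs AACCGA ✗; k=7: TGCAAAA vs AACCGAC ✗.
Perfect overlaps at k = 1, 2; the largest is 2.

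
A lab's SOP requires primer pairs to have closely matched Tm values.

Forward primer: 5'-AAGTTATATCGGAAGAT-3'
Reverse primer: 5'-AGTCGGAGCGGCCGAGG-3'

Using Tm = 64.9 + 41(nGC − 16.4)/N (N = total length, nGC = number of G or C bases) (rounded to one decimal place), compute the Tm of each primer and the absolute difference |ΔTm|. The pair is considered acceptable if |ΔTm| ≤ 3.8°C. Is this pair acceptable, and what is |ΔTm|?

|ΔTm| = 19.3°C; the pair is not acceptable.

Forward: G+C = 5, N = 17 → Tm = 64.9 + 41·(5 − 16.4)/17 = 37.4°C.
Reverse: G+C = 13, N = 17 → Tm = 64.9 + 41·(13 − 16.4)/17 = 56.7°C.
|ΔTm| = |37.4 − 56.7| = 19.3°C, > 3.8°C.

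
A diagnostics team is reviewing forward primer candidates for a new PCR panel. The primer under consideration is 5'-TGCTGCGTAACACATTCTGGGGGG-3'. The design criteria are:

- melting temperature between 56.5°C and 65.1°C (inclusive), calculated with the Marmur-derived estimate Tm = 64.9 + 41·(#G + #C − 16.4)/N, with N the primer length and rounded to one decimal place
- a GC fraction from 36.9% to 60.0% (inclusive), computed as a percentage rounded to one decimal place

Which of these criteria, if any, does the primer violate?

Meets all criteria.

Base counts: A=4, T=6, G=9, C=5 (length 24).
Tm: Tm = 64.9 + 41·(14 − 16.4)/24 = 60.8°C ✓
GC content: GC 14/24 = 58.3% ✓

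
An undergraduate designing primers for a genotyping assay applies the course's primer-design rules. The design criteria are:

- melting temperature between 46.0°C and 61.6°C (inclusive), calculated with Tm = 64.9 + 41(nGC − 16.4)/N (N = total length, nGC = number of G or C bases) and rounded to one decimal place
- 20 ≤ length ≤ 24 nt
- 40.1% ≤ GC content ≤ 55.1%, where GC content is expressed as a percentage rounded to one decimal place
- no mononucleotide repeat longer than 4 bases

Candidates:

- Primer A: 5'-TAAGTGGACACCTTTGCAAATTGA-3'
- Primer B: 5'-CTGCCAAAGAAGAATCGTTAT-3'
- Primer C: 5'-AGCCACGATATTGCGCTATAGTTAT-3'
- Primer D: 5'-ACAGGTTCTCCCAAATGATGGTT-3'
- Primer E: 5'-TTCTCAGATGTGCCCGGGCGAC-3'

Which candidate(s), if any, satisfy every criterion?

Primer A (24 nt, A=8 T=7 G=5 C=4): Tm = 64.9 + 41·(9 − 16.4)/24 = 52.3°C ✓; length 24 ✓; GC 9/24 = 37.5%, outside 40.1–55.1% ✗; longest run = 3 ✓ — fails.
Primer B (21 nt, A=8 T=5 G=4 C=4): Tm = 64.9 + 41·(8 − 16.4)/21 = 48.5°C ✓; length 21 ✓; GC 8/21 = 38.1%, outside 40.1–55.1% ✗; longest run = 3 ✓ — fails.
Primer C (25 nt, A=7 T=8 G=5 C=5): Tm = 64.9 + 41·(10 − 16.4)/25 = 54.4°C ✓; length 25, outside 20–24 ✗; GC 10/25 = 40.0%, outside 40.1–55.1% ✗; longest run = 2 ✓ — fails.
Primer D (23 nt, A=6 T=7 G=5 C=5): Tm = 64.9 + 41·(10 − 16.4)/23 = 53.5°C ✓; length 23 ✓; GC 10/23 = 43.5% ✓; longest run = 3 ✓ — passes.
Primer E (22 nt, A=3 T=5 G=7 C=7): Tm = 64.9 + 41·(14 − 16.4)/22 = 60.4°C ✓; length 22 ✓; GC 14/22 = 63.6%, outside 40.1–55.1% ✗; longest run = 3 ✓ — fails.

Primer D only.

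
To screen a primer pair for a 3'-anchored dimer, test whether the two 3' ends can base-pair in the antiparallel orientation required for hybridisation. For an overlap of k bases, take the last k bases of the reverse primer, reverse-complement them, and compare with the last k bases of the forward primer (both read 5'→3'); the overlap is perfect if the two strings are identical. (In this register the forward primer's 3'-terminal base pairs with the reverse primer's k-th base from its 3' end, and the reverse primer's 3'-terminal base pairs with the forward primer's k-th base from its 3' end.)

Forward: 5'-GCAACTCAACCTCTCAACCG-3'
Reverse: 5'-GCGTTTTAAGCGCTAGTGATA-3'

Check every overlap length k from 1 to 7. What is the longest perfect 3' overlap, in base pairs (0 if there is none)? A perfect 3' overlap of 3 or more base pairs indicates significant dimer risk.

Longest perfect overlap: 0 complementary base pairs; below the dimer-risk threshold (threshold 3).

Last 7 bases (5'→3') — forward …TCAACCG, reverse …AGTGATA.
Reverse complement of the reverse primer's last 7 bases: TATCACT; its first k bases are the reverse complement of the reverse primer's last k bases, so a perfect k-base overlap needs the forward primer's last k bases to equal them.
Comparing (forward last k vs required): k=1: G vs T ✗; k=2: CG vs TA ✗; k=3: CCG vs TAT ✗; k=4: ACCG vs TATC ✗; k=5: AACCG vs TATCA ✗; k=6: CAACCG vs TATCAC ✗; k=7: TCAACCG vs TATCACT ✗.
No overlap length from 1 to 7 is perfect, so the longest perfect 3' overlap is 0.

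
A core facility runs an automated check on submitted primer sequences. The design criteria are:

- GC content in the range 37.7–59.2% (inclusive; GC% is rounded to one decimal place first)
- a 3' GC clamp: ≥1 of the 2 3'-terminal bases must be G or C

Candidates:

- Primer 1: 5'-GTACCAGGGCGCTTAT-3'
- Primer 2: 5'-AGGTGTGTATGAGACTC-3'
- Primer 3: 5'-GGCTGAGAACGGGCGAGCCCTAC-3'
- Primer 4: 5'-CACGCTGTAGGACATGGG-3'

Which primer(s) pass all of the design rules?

Primer 1 (16 nt, A=3 T=4 G=5 C=4): GC 9/16 = 56.3% ✓; 3' end AT has 0 G/C, need ≥1 ✗ — fails.
Primer 2 (17 nt, A=4 T=5 G=6 C=2): GC 8/17 = 47.1% ✓; 3' end TC has 1 G/C ✓ — passes.
Primer 3 (23 nt, A=5 T=2 G=9 C=7): GC 16/23 = 69.6%, outside 37.7–59.2% ✗; 3' end AC has 1 G/C ✓ — fails.
Primer 4 (18 nt, A=4 T=3 G=7 C=4): GC 11/18 = 61.1%, outside 37.7–59.2% ✗; 3' end GG has 2 G/C ✓ — fails.

Primer 2 only.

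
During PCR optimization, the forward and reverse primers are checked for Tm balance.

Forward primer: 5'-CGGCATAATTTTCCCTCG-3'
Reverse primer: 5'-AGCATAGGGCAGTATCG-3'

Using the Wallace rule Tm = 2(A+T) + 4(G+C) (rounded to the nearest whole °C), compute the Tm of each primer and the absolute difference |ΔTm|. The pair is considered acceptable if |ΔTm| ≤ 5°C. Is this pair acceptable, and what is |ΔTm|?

Forward: A=3 T=6 G=3 C=6 → Tm = 2·9 + 4·9 = 54°C.
Reverse: A=5 T=3 G=6 C=3 → Tm = 2·8 + 4·9 = 52°C.
|ΔTm| = |54 − 52| = 2°C, ≤ 5°C.

|ΔTm| = 2°C; the pair is acceptable.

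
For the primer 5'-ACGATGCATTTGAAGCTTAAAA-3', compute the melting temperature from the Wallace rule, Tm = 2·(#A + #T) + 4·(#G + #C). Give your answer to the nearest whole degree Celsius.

Base counts: A=9, T=6, G=4, C=3 (length 22).
Tm = 2·(9+6) + 4·(4+3) = 2·15 + 4·7 = 30 + 28 = 58°C.

58°C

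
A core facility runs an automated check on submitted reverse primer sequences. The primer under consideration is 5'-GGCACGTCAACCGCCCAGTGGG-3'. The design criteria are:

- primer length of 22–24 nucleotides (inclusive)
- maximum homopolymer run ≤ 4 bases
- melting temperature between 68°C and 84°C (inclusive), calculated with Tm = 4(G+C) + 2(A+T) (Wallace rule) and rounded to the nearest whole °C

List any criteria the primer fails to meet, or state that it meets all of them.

Meets all criteria.

Base counts: A=4, T=2, G=8, C=8 (length 22).
length: length 22 ✓
homopolymer run: longest run = 3 ✓
Tm: Tm = 2·6 + 4·16 = 76°C ✓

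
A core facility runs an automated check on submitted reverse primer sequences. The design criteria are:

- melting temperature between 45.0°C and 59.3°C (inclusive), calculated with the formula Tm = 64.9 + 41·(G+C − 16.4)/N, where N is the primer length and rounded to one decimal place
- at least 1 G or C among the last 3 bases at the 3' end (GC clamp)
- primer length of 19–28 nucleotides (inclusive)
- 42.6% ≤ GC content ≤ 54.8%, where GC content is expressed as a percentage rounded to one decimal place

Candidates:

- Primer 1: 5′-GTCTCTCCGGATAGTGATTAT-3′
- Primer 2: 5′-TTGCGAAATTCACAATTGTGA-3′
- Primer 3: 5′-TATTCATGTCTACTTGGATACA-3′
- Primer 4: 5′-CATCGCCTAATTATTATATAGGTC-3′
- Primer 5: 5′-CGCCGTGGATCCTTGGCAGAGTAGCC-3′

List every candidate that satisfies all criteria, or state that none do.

None of the candidates satisfy all criteria.

Primer 1 (21 nt, A=4 T=8 G=5 C=4): Tm = 64.9 + 41·(9 − 16.4)/21 = 50.5°C ✓; 3' end TAT has 0 G/C, need ≥1 ✗; length 21 ✓; GC 9/21 = 42.9% ✓ — fails.
Primer 2 (21 nt, A=7 T=7 G=4 C=3): Tm = 64.9 + 41·(7 − 16.4)/21 = 46.5°C ✓; 3' end TGA has 1 G/C ✓; length 21 ✓; GC 7/21 = 33.3%, outside 42.6–54.8% ✗ — fails.
Primer 3 (22 nt, A=6 T=9 G=3 C=4): Tm = 64.9 + 41·(7 − 16.4)/22 = 47.4°C ✓; 3' end ACA has 1 G/C ✓; length 22 ✓; GC 7/22 = 31.8%, outside 42.6–54.8% ✗ — fails.
Primer 4 (24 nt, A=7 T=9 G=3 C=5): Tm = 64.9 + 41·(8 − 16.4)/24 = 50.6°C ✓; 3' end GTC has 2 G/C ✓; length 24 ✓; GC 8/24 = 33.3%, outside 42.6–54.8% ✗ — fails.
Primer 5 (26 nt, A=4 T=5 G=9 C=8): Tm = 64.9 + 41·(17 − 16.4)/26 = 65.8°C, outside 45.0–59.3°C ✗; 3' end GCC has 3 G/C ✓; length 26 ✓; GC 17/26 = 65.4%, outside 42.6–54.8% ✗ — fails.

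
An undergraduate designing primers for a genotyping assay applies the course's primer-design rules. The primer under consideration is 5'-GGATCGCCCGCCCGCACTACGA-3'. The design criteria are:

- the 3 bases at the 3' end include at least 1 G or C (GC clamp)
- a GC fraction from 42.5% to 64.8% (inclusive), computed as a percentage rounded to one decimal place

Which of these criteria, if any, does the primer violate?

Fails: GC content.

Base counts: A=4, T=2, G=6, C=10 (length 22).
GC clamp: 3' end CGA has 2 G/C ✓
GC content: GC 16/22 = 72.7%, outside 42.5–64.8% ✗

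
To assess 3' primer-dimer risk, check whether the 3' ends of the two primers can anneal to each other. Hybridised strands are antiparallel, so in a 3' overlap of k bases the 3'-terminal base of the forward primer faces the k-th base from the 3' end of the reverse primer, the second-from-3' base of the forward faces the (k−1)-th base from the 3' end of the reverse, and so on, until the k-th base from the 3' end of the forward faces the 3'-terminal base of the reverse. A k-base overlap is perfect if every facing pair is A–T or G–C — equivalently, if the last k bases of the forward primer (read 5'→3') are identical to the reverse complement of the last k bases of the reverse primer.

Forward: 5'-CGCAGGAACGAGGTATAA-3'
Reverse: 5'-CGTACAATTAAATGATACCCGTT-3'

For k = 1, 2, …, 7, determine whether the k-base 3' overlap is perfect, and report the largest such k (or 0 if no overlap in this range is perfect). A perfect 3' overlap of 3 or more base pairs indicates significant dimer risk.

Last 7 bases (5'→3') — forward …GGTATAA, reverse …ACCCGTT.
Reverse complement of the reverse primer's last 7 bases: AACGGGT; its first k bases are the reverse complement of the reverse primer's last k bases, so a perfect k-base overlap needs the forward primer's last k bases to equal them.
Comparing (forward last k vs required): k=1: A vs A ✓; k=2: AA vs AA ✓; k=3: TAA vs AAC ✗; k=4: ATAA vs AACG ✗; k=5: TATAA vs AACGG ✗; k=6: GTATAA vs AACGGG ✗; k=7: GGTATAA vs AACGGGT ✗.
Perfect overlaps at k = 1, 2; the largest is 2.

Longest perfect overlap: 2 complementary base pairs; below the dimer-risk threshold (threshold 3).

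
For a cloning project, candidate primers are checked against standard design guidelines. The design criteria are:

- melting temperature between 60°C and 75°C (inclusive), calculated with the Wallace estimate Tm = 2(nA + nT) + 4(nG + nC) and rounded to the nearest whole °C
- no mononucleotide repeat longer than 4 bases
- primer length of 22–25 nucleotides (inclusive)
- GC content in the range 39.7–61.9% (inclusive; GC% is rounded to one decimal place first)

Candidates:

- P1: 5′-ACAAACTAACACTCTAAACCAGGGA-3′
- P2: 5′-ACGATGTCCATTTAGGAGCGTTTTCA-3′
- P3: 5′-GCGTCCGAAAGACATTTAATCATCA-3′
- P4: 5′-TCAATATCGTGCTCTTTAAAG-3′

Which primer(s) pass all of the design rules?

P1 and P3.

P1 (25 nt, A=12 T=3 G=3 C=7): Tm = 2·15 + 4·10 = 70°C ✓; longest run = 3 ✓; length 25 ✓; GC 10/25 = 40.0% ✓ — passes.
P2 (26 nt, A=6 T=9 G=6 C=5): Tm = 2·15 + 4·11 = 74°C ✓; longest run = 4 ✓; length 26, outside 22–25 ✗; GC 11/26 = 42.3% ✓ — fails.
P3 (25 nt, A=9 T=6 G=4 C=6): Tm = 2·15 + 4·10 = 70°C ✓; longest run = 3 ✓; length 25 ✓; GC 10/25 = 40.0% ✓ — passes.
P4 (21 nt, A=6 T=8 G=3 C=4): Tm = 2·14 + 4·7 = 56°C, outside 60–75°C ✗; longest run = 3 ✓; length 21, outside 22–25 ✗; GC 7/21 = 33.3%, outside 39.7–61.9% ✗ — fails.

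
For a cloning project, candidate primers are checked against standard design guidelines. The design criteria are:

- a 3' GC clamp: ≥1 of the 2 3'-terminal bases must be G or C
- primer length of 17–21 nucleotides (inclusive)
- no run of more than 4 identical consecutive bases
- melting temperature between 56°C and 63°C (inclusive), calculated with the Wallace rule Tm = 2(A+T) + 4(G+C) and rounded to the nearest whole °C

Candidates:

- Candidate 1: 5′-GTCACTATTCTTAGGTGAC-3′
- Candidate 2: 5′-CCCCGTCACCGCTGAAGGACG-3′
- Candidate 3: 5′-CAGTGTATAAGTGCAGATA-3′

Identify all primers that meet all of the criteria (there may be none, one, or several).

None of the candidates satisfy all criteria.

Candidate 1 (19 nt, A=4 T=7 G=4 C=4): 3' end AC has 1 G/C ✓; length 19 ✓; longest run = 2 ✓; Tm = 2·11 + 4·8 = 54°C, outside 56–63°C ✗ — fails.
Candidate 2 (21 nt, A=4 T=2 G=6 C=9): 3' end CG has 2 G/C ✓; length 21 ✓; longest run = 4 ✓; Tm = 2·6 + 4·15 = 72°C, outside 56–63°C ✗ — fails.
Candidate 3 (19 nt, A=7 T=5 G=5 C=2): 3' end TA has 0 G/C, need ≥1 ✗; length 19 ✓; longest run = 2 ✓; Tm = 2·12 + 4·7 = 52°C, outside 56–63°C ✗ — fails.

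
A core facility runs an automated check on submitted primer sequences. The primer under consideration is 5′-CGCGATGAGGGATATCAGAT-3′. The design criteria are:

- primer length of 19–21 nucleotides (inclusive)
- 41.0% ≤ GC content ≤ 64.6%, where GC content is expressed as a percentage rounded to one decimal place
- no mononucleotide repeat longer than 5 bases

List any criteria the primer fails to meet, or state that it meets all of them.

Base counts: A=6, T=4, G=7, C=3 (length 20).
length: length 20 ✓
GC content: GC 10/20 = 50.0% ✓
homopolymer run: longest run = 3 ✓

Meets all criteria.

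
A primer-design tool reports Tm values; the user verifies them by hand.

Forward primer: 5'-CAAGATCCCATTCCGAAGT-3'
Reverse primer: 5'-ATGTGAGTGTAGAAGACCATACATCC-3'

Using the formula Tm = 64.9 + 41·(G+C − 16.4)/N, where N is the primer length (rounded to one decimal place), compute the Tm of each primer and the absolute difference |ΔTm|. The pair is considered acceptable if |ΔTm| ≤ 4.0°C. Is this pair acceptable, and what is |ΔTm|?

Forward: G+C = 9, N = 19 → Tm = 64.9 + 41·(9 − 16.4)/19 = 48.9°C.
Reverse: G+C = 11, N = 26 → Tm = 64.9 + 41·(11 − 16.4)/26 = 56.4°C.
|ΔTm| = |48.9 − 56.4| = 7.5°C, > 4.0°C.

|ΔTm| = 7.5°C; the pair is not acceptable.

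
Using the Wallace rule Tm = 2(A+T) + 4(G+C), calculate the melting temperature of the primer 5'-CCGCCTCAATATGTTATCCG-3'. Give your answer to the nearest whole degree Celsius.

Base counts: A=4, T=6, G=3, C=7 (length 20).
Tm = 2·(4+6) + 4·(3+7) = 2·10 + 4·10 = 20 + 40 = 60°C.

60°C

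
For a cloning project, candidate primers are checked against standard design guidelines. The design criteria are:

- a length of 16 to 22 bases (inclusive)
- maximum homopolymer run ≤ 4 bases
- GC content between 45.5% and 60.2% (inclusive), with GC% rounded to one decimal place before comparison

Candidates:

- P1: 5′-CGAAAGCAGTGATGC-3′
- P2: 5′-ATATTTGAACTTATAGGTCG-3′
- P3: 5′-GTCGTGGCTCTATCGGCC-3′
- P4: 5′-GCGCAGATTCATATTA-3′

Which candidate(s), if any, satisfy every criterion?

None of the candidates satisfy all criteria.

P1 (15 nt, A=5 T=2 G=5 C=3): length 15, outside 16–22 ✗; longest run = 3 ✓; GC 8/15 = 53.3% ✓ — fails.
P2 (20 nt, A=6 T=8 G=4 C=2): length 20 ✓; longest run = 3 ✓; GC 6/20 = 30.0%, outside 45.5–60.2% ✗ — fails.
P3 (18 nt, A=1 T=5 G=6 C=6): length 18 ✓; longest run = 2 ✓; GC 12/18 = 66.7%, outside 45.5–60.2% ✗ — fails.
P4 (16 nt, A=5 T=5 G=3 C=3): length 16 ✓; longest run = 2 ✓; GC 6/16 = 37.5%, outside 45.5–60.2% ✗ — fails.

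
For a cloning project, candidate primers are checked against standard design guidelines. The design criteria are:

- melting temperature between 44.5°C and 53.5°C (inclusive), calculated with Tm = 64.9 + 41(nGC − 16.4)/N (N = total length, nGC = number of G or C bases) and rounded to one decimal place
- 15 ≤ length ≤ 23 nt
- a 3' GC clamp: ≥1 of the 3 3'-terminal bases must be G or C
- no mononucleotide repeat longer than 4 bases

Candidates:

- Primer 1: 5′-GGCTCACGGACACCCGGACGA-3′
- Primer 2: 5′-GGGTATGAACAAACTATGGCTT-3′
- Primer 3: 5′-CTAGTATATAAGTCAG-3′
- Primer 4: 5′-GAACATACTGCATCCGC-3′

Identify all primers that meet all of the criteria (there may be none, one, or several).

Primer 1 (21 nt, A=5 T=1 G=7 C=8): Tm = 64.9 + 41·(15 − 16.4)/21 = 62.2°C, outside 44.5–53.5°C ✗; length 21 ✓; 3' end CGA has 2 G/C ✓; longest run = 3 ✓ — fails.
Primer 2 (22 nt, A=7 T=6 G=6 C=3): Tm = 64.9 + 41·(9 − 16.4)/22 = 51.1°C ✓; length 22 ✓; 3' end CTT has 1 G/C ✓; longest run = 3 ✓ — passes.
Primer 3 (16 nt, A=6 T=5 G=3 C=2): Tm = 64.9 + 41·(5 − 16.4)/16 = 35.7°C, outside 44.5–53.5°C ✗; length 16 ✓; 3' end CAG has 2 G/C ✓; longest run = 2 ✓ — fails.
Primer 4 (17 nt, A=5 T=3 G=3 C=6): Tm = 64.9 + 41·(9 − 16.4)/17 = 47.1°C ✓; length 17 ✓; 3' end CGC has 3 G/C ✓; longest run = 2 ✓ — passes.

Primer 2 and Primer 4.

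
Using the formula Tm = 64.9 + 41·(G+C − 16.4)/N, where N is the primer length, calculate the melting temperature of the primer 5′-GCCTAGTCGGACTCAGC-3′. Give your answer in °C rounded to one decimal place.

Base counts: A=3, T=3, G=5, C=6; G+C = 11, N = 17.
Tm = 64.9 + 41·(11 − 16.4)/17 = 64.9 + -221.40/17 = 51.9°C.

51.9°C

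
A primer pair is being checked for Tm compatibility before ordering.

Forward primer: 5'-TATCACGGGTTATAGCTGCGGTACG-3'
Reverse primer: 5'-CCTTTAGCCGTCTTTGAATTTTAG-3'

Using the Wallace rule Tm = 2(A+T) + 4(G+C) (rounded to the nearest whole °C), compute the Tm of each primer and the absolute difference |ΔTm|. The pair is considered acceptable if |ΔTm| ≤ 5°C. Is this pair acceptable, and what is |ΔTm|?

|ΔTm| = 10°C; the pair is not acceptable.

Forward: A=5 T=7 G=8 C=5 → Tm = 2·12 + 4·13 = 76°C.
Reverse: A=4 T=11 G=4 C=5 → Tm = 2·15 + 4·9 = 66°C.
|ΔTm| = |76 − 66| = 10°C, > 5°C.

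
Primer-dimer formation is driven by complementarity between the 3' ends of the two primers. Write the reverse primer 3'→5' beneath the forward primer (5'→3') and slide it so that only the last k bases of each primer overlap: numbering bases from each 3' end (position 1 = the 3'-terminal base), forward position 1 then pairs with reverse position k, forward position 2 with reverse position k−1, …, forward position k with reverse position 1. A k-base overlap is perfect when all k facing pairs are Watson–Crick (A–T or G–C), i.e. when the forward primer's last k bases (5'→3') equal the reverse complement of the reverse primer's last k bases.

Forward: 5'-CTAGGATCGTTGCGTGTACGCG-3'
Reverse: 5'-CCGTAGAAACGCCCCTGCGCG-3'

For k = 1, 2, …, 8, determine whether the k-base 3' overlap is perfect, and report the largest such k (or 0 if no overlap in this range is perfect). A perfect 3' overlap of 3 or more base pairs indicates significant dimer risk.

Last 8 bases (5'→3') — forward …TGTACGCG, reverse …CCTGCGCG.
Reverse complement of the reverse primer's last 8 bases: CGCGCAGG; its first k bases are the reverse complement of the reverse primer's last k bases, so a perfect k-base overlap needs the forward primer's last k bases to equal them.
Comparing (forward last k vs required): k=1: G vs C ✗; k=2: CG vs CG ✓; k=3: GCG vs CGC ✗; k=4: CGCG vs CGCG ✓; k=5: ACGCG vs CGCGC ✗; k=6: TACGCG vs CGCGCA ✗; k=7: GTACGCG vs CGCGCAG ✗; k=8: TGTACGCG vs CGCGCAGG ✗.
Perfect overlaps at k = 2, 4; the largest is 4.

Longest perfect overlap: 4 complementary base pairs; significant dimer risk (threshold 3).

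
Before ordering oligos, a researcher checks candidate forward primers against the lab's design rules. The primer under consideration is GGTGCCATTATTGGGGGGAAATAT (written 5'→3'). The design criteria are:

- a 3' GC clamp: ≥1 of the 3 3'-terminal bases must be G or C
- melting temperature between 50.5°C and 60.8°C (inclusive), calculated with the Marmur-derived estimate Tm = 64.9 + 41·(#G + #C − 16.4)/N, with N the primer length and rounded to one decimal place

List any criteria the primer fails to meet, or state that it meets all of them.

Fails: GC clamp.

Base counts: A=6, T=7, G=9, C=2 (length 24).
GC clamp: 3' end TAT has 0 G/C, need ≥1 ✗
Tm: Tm = 64.9 + 41·(11 − 16.4)/24 = 55.7°C ✓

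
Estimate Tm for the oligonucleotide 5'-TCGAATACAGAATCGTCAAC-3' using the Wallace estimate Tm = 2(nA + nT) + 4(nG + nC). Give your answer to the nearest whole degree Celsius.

Base counts: A=8, T=4, G=3, C=5 (length 20).
Tm = 2·(8+4) + 4·(3+5) = 2·12 + 4·8 = 24 + 32 = 56°C.

56°C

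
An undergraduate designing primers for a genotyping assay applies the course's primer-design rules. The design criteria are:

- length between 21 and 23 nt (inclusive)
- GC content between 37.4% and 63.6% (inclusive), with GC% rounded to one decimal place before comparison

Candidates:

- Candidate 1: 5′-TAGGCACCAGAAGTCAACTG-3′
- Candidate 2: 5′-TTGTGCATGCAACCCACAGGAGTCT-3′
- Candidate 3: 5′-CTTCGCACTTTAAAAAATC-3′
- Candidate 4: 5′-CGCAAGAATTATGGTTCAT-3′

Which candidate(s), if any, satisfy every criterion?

None of the candidates satisfy all criteria.

Candidate 1 (20 nt, A=7 T=3 G=5 C=5): length 20, outside 21–23 ✗; GC 10/20 = 50.0% ✓ — fails.
Candidate 2 (25 nt, A=6 T=6 G=6 C=7): length 25, outside 21–23 ✗; GC 13/25 = 52.0% ✓ — fails.
Candidate 3 (19 nt, A=7 T=6 G=1 C=5): length 19, outside 21–23 ✗; GC 6/19 = 31.6%, outside 37.4–63.6% ✗ — fails.
Candidate 4 (19 nt, A=6 T=6 G=4 C=3): length 19, outside 21–23 ✗; GC 7/19 = 36.8%, outside 37.4–63.6% ✗ — fails.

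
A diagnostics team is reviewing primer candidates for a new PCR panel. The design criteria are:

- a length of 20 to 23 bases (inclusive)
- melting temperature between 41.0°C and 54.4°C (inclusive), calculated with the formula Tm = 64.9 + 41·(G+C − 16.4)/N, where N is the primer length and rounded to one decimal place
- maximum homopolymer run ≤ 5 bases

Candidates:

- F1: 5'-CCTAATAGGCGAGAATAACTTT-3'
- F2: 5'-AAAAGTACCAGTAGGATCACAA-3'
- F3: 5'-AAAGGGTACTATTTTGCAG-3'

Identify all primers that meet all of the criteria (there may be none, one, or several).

F1 and F2.

F1 (22 nt, A=8 T=6 G=4 C=4): length 22 ✓; Tm = 64.9 + 41·(8 − 16.4)/22 = 49.2°C ✓; longest run = 3 ✓ — passes.
F2 (22 nt, A=11 T=3 G=4 C=4): length 22 ✓; Tm = 64.9 + 41·(8 − 16.4)/22 = 49.2°C ✓; longest run = 4 ✓ — passes.
F3 (19 nt, A=6 T=6 G=5 C=2): length 19, outside 20–23 ✗; Tm = 64.9 + 41·(7 − 16.4)/19 = 44.6°C ✓; longest run = 4 ✓ — fails.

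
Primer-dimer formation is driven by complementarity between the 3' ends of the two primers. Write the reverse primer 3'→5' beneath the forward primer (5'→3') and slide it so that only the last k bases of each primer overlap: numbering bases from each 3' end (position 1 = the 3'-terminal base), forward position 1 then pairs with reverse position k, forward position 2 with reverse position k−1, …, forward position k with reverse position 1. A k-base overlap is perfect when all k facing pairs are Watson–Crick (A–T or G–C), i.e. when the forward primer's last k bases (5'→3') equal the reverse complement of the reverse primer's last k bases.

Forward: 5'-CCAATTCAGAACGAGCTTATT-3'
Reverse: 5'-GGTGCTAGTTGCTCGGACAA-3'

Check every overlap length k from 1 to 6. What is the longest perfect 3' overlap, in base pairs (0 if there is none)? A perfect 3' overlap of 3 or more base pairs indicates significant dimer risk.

Last 6 bases (5'→3') — forward …CTTATT, reverse …GGACAA.
Reverse complement of the reverse primer's last 6 bases: TTGTCC; its first k bases are the reverse complement of the reverse primer's last k bases, so a perfect k-base overlap needs the forward primer's last k bases to equal them.
Comparing (forward last k vs required): k=1: T vs T ✓; k=2: TT vs TT ✓; k=3: ATT vs TTG ✗; k=4: TATT vs TTGT ✗; k=5: TTATT vs TTGTC ✗; k=6: CTTATT vs TTGTCC ✗.
Perfect overlaps at k = 1, 2; the largest is 2.

Longest perfect overlap: 2 complementary base pairs; below the dimer-risk threshold (threshold 3).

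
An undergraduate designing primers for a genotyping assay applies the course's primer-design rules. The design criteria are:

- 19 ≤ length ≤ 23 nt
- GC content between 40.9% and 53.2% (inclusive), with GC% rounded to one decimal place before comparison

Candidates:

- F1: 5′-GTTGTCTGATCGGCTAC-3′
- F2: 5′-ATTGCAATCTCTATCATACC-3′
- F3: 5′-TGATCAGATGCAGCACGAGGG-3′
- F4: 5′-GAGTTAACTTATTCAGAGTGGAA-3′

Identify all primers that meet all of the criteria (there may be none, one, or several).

None of the candidates satisfy all criteria.

F1 (17 nt, A=2 T=6 G=5 C=4): length 17, outside 19–23 ✗; GC 9/17 = 52.9% ✓ — fails.
F2 (20 nt, A=6 T=7 G=1 C=6): length 20 ✓; GC 7/20 = 35.0%, outside 40.9–53.2% ✗ — fails.
F3 (21 nt, A=6 T=3 G=8 C=4): length 21 ✓; GC 12/21 = 57.1%, outside 40.9–53.2% ✗ — fails.
F4 (23 nt, A=8 T=7 G=6 C=2): length 23 ✓; GC 8/23 = 34.8%, outside 40.9–53.2% ✗ — fails.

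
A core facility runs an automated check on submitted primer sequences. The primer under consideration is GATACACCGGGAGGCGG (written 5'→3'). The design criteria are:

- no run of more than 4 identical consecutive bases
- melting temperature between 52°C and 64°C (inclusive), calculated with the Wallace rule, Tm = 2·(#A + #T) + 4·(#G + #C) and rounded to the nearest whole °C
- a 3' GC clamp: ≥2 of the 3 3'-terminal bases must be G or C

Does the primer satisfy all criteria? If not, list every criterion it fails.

Meets all criteria.

Base counts: A=4, T=1, G=8, C=4 (length 17).
homopolymer run: longest run = 3 ✓
Tm: Tm = 2·5 + 4·12 = 58°C ✓
GC clamp: 3' end CGG has 3 G/C ✓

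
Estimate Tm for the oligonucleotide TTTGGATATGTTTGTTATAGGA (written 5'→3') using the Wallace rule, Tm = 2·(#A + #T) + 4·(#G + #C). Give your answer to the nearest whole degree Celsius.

Base counts: A=5, T=11, G=6, C=0 (length 22).
Tm = 2·(5+11) + 4·(6+0) = 2·16 + 4·6 = 32 + 24 = 56°C.

56°C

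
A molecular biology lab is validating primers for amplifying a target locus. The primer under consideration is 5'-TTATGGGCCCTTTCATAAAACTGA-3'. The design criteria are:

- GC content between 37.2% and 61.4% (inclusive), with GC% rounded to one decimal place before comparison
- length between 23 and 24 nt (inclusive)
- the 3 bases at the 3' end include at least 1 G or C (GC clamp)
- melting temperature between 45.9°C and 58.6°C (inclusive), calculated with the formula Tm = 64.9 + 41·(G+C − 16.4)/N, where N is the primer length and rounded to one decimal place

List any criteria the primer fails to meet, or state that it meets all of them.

Base counts: A=7, T=8, G=4, C=5 (length 24).
GC content: GC 9/24 = 37.5% ✓
length: length 24 ✓
GC clamp: 3' end TGA has 1 G/C ✓
Tm: Tm = 64.9 + 41·(9 − 16.4)/24 = 52.3°C ✓

Meets all criteria.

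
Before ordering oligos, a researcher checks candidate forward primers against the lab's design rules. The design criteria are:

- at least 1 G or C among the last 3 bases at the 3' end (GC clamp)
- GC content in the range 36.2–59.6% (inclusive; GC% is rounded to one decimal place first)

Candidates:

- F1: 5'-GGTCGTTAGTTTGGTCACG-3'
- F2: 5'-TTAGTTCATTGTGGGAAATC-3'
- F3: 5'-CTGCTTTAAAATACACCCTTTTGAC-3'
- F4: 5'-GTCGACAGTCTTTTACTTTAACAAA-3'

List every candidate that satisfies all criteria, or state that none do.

F1 only.

F1 (19 nt, A=2 T=7 G=7 C=3): 3' end ACG has 2 G/C ✓; GC 10/19 = 52.6% ✓ — passes.
F2 (20 nt, A=5 T=8 G=5 C=2): 3' end ATC has 1 G/C ✓; GC 7/20 = 35.0%, outside 36.2–59.6% ✗ — fails.
F3 (25 nt, A=7 T=9 G=2 C=7): 3' end GAC has 2 G/C ✓; GC 9/25 = 36.0%, outside 36.2–59.6% ✗ — fails.
F4 (25 nt, A=8 T=9 G=3 C=5): 3' end AAA has 0 G/C, need ≥1 ✗; GC 8/25 = 32.0%, outside 36.2–59.6% ✗ — fails.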